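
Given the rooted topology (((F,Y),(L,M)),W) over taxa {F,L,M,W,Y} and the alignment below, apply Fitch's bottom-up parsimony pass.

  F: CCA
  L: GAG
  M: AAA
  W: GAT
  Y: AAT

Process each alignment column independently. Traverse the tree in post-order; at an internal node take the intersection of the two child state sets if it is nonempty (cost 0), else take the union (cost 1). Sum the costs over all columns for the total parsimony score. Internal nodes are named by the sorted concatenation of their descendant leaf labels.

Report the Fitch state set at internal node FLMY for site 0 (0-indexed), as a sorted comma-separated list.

A

site 0, node FY: F={C} ∪ Y={A} → {A,C} (+1)
site 0, node LM: L={G} ∪ M={A} → {A,G} (+1)
site 0, node FLMY: FY={A,C} ∩ LM={A,G} → {A} (+0)
site 0, node FLMWY: FLMY={A} ∪ W={G} → {A,G} (+1)
site 1, node FY: F={C} ∪ Y={A} → {A,C} (+1)
site 1, node LM: L={A} ∩ M={A} → {A} (+0)
site 1, node FLMY: FY={A,C} ∩ LM={A} → {A} (+0)
site 1, node FLMWY: FLMY={A} ∩ W={A} → {A} (+0)
site 2, node FY: F={A} ∪ Y={T} → {A,T} (+1)
site 2, node LM: L={G} ∪ M={A} → {A,G} (+1)
site 2, node FLMY: FY={A,T} ∩ LM={A,G} → {A} (+0)
site 2, node FLMWY: FLMY={A} ∪ W={T} → {A,T} (+1)
per-site changes: [3, 1, 3]; total = 7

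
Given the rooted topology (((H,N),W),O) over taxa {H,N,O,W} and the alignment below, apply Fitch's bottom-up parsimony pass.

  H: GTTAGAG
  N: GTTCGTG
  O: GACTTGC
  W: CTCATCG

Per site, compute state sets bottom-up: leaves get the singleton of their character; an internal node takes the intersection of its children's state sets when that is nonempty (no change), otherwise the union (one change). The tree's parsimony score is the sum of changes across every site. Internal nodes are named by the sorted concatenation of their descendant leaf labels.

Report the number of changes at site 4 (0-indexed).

1

HN@0: {G} ∩ {G} = {G} (intersection, +0)
HNW@0: {G} ∪ {C} = {C,G} (union, +1)
HNOW@0: {C,G} ∩ {G} = {G} (intersection, +0)
HN@1: {T} ∩ {T} = {T} (intersection, +0)
HNW@1: {T} ∩ {T} = {T} (intersection, +0)
HNOW@1: {T} ∪ {A} = {A,T} (union, +1)
HN@2: {T} ∩ {T} = {T} (intersection, +0)
HNW@2: {T} ∪ {C} = {C,T} (union, +1)
HNOW@2: {C,T} ∩ {C} = {C} (intersection, +0)
HN@3: {A} ∪ {C} = {A,C} (union, +1)
HNW@3: {A,C} ∩ {A} = {A} (intersection, +0)
HNOW@3: {A} ∪ {T} = {A,T} (union, +1)
HN@4: {G} ∩ {G} = {G} (intersection, +0)
HNW@4: {G} ∪ {T} = {G,T} (union, +1)
HNOW@4: {G,T} ∩ {T} = {T} (intersection, +0)
HN@5: {A} ∪ {T} = {A,T} (union, +1)
HNW@5: {A,T} ∪ {C} = {A,C,T} (union, +1)
HNOW@5: {A,C,T} ∪ {G} = {A,C,G,T} (union, +1)
HN@6: {G} ∩ {G} = {G} (intersection, +0)
HNW@6: {G} ∩ {G} = {G} (intersection, +0)
HNOW@6: {G} ∪ {C} = {C,G} (union, +1)
per-site changes: [1, 1, 1, 2, 1, 3, 1]; total = 10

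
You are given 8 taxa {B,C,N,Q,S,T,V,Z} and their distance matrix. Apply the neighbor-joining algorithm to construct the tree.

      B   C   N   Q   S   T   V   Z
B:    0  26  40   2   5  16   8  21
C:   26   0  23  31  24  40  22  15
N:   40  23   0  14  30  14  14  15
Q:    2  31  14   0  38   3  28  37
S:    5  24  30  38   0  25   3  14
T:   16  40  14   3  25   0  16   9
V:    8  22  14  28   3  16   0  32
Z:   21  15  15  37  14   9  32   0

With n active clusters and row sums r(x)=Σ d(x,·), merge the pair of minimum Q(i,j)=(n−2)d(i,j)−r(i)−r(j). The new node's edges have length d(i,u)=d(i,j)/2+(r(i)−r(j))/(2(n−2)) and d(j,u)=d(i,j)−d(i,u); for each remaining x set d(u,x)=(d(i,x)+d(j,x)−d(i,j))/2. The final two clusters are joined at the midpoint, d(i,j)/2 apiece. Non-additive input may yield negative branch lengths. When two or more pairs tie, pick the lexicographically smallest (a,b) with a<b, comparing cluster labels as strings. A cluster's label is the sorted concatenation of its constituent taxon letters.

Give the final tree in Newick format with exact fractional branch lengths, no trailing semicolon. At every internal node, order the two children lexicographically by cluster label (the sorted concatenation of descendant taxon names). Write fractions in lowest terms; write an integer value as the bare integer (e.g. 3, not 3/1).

iteration 1: select B,Q (d=2, Q=-259); attach at lengths (-23/12, 47/12); label the merged cluster BQ
  updated: d(BQ,C)=55/2, d(BQ,N)=26, d(BQ,S)=41/2, d(BQ,T)=17/2, d(BQ,V)=17, d(BQ,Z)=28
iteration 2: select S,V (d=3, Q=-411/2); attach at lengths (11/4, 1/4); label the merged cluster SV
  updated: d(BQ,SV)=69/4, d(C,SV)=43/2, d(N,SV)=41/2, d(SV,T)=19, d(SV,Z)=43/2
iteration 3: select BQ,T (d=17/2, Q=-655/4); attach at lengths (203/32, 69/32); label the merged cluster BQT
  updated: d(BQT,C)=59/2, d(BQT,N)=63/4, d(BQT,SV)=111/8, d(BQT,Z)=57/4
iteration 4: select C,Z (d=15, Q=-439/4); attach at lengths (91/8, 29/8); label the merged cluster CZ
  updated: d(BQT,CZ)=115/8, d(CZ,N)=23/2, d(CZ,SV)=14
iteration 5: select BQT,SV (d=111/8, Q=-517/8); attach at lengths (187/32, 257/32); label the merged cluster BQSTV
  updated: d(BQSTV,CZ)=29/4, d(BQSTV,N)=179/16
iteration 6: select BQSTV,CZ (d=29/4, Q=-479/16); attach at lengths (111/32, 121/32); label the merged cluster BCQSTVZ
  updated: d(BCQSTVZ,N)=247/32
iteration 7: select BCQSTVZ,N (d=247/32); attach at lengths (247/64, 247/64); label the merged cluster BCNQSTVZ
final tree: (((((B:-23/12,Q:47/12):203/32,T:69/32):187/32,(S:11/4,V:1/4):257/32):111/32,(C:91/8,Z:29/8):121/32):247/64,N:247/64)
total length: 1835/32

(((((B:-23/12,Q:47/12):203/32,T:69/32):187/32,(S:11/4,V:1/4):257/32):111/32,(C:91/8,Z:29/8):121/32):247/64,N:247/64)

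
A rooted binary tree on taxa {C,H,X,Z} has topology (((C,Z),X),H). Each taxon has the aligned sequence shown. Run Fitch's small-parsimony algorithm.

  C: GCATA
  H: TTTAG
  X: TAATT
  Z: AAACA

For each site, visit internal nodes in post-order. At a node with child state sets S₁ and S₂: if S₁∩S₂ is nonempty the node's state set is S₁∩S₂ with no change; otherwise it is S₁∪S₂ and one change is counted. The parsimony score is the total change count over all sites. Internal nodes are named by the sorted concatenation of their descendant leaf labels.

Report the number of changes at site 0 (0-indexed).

2

site 0, node CZ: C={G} ∪ Z={A} → {A,G} (+1)
site 0, node CXZ: CZ={A,G} ∪ X={T} → {A,G,T} (+1)
site 0, node CHXZ: CXZ={A,G,T} ∩ H={T} → {T} (+0)
site 1, node CZ: C={C} ∪ Z={A} → {A,C} (+1)
site 1, node CXZ: CZ={A,C} ∩ X={A} → {A} (+0)
site 1, node CHXZ: CXZ={A} ∪ H={T} → {A,T} (+1)
site 2, node CZ: C={A} ∩ Z={A} → {A} (+0)
site 2, node CXZ: CZ={A} ∩ X={A} → {A} (+0)
site 2, node CHXZ: CXZ={A} ∪ H={T} → {A,T} (+1)
site 3, node CZ: C={T} ∪ Z={C} → {C,T} (+1)
site 3, node CXZ: CZ={C,T} ∩ X={T} → {T} (+0)
site 3, node CHXZ: CXZ={T} ∪ H={A} → {A,T} (+1)
site 4, node CZ: C={A} ∩ Z={A} → {A} (+0)
site 4, node CXZ: CZ={A} ∪ X={T} → {A,T} (+1)
site 4, node CHXZ: CXZ={A,T} ∪ H={G} → {A,G,T} (+1)
per-site changes: [2, 2, 1, 2, 2]; total = 9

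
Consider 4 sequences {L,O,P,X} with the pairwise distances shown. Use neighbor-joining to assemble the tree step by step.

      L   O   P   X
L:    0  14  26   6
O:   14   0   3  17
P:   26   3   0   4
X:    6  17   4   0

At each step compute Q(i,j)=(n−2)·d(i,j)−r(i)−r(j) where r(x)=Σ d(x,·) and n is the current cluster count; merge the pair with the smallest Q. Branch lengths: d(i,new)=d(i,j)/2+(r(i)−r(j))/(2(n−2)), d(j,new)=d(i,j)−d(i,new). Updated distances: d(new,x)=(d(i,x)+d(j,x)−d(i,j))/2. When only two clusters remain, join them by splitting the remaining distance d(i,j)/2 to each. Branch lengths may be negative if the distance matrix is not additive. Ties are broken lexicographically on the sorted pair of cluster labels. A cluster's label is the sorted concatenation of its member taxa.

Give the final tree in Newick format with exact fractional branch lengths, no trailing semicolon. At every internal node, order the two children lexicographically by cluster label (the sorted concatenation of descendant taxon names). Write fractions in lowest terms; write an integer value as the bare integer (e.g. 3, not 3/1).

(((L:31/4,X:-7/4):43/4,O:7/4):5/8,P:5/8)

1. join L+X (d=6, Q=-61) ⇒ LX; edges |L|=31/4, |X|=-7/4
  updated: d(LX,O)=25/2, d(LX,P)=12
2. join LX+O (d=25/2, Q=-55/2) ⇒ LOX; edges |LX|=43/4, |O|=7/4
  updated: d(LOX,P)=5/4
3. join LOX+P (d=5/4) ⇒ LOPX; edges |LOX|=5/8, |P|=5/8
final tree: (((L:31/4,X:-7/4):43/4,O:7/4):5/8,P:5/8)
total length: 79/4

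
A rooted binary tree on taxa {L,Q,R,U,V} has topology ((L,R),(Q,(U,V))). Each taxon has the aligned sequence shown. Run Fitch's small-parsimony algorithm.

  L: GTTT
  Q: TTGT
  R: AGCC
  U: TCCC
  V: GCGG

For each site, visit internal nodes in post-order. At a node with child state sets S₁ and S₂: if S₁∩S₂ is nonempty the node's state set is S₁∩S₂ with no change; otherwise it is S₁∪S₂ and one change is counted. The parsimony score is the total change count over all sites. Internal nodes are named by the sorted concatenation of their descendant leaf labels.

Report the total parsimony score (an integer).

site 0, node LR: L={G} ∪ R={A} → {A,G} (+1)
site 0, node UV: U={T} ∪ V={G} → {G,T} (+1)
site 0, node QUV: Q={T} ∩ UV={G,T} → {T} (+0)
site 0, node LQRUV: LR={A,G} ∪ QUV={T} → {A,G,T} (+1)
site 1, node LR: L={T} ∪ R={G} → {G,T} (+1)
site 1, node UV: U={C} ∩ V={C} → {C} (+0)
site 1, node QUV: Q={T} ∪ UV={C} → {C,T} (+1)
site 1, node LQRUV: LR={G,T} ∩ QUV={C,T} → {T} (+0)
site 2, node LR: L={T} ∪ R={C} → {C,T} (+1)
site 2, node UV: U={C} ∪ V={G} → {C,G} (+1)
site 2, node QUV: Q={G} ∩ UV={C,G} → {G} (+0)
site 2, node LQRUV: LR={C,T} ∪ QUV={G} → {C,G,T} (+1)
site 3, node LR: L={T} ∪ R={C} → {C,T} (+1)
site 3, node UV: U={C} ∪ V={G} → {C,G} (+1)
site 3, node QUV: Q={T} ∪ UV={C,G} → {C,G,T} (+1)
site 3, node LQRUV: LR={C,T} ∩ QUV={C,G,T} → {C,T} (+0)
per-site changes: [3, 2, 3, 3]; total = 11

11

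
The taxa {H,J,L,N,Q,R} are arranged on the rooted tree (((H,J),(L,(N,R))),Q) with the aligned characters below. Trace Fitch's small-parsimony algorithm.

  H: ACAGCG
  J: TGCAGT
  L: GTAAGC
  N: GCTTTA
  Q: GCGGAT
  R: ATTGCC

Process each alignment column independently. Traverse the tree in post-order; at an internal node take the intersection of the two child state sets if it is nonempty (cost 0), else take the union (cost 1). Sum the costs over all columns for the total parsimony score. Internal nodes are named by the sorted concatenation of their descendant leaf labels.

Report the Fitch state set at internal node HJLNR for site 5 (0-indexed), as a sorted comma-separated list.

C,G,T

HJ@0: {A} ∪ {T} = {A,T} (union, +1)
NR@0: {G} ∪ {A} = {A,G} (union, +1)
LNR@0: {G} ∩ {A,G} = {G} (intersection, +0)
HJLNR@0: {A,T} ∪ {G} = {A,G,T} (union, +1)
HJLNQR@0: {A,G,T} ∩ {G} = {G} (intersection, +0)
HJ@1: {C} ∪ {G} = {C,G} (union, +1)
NR@1: {C} ∪ {T} = {C,T} (union, +1)
LNR@1: {T} ∩ {C,T} = {T} (intersection, +0)
HJLNR@1: {C,G} ∪ {T} = {C,G,T} (union, +1)
HJLNQR@1: {C,G,T} ∩ {C} = {C} (intersection, +0)
HJ@2: {A} ∪ {C} = {A,C} (union, +1)
NR@2: {T} ∩ {T} = {T} (intersection, +0)
LNR@2: {A} ∪ {T} = {A,T} (union, +1)
HJLNR@2: {A,C} ∩ {A,T} = {A} (intersection, +0)
HJLNQR@2: {A} ∪ {G} = {A,G} (union, +1)
HJ@3: {G} ∪ {A} = {A,G} (union, +1)
NR@3: {T} ∪ {G} = {G,T} (union, +1)
LNR@3: {A} ∪ {G,T} = {A,G,T} (union, +1)
HJLNR@3: {A,G} ∩ {A,G,T} = {A,G} (intersection, +0)
HJLNQR@3: {A,G} ∩ {G} = {G} (intersection, +0)
HJ@4: {C} ∪ {G} = {C,G} (union, +1)
NR@4: {T} ∪ {C} = {C,T} (union, +1)
LNR@4: {G} ∪ {C,T} = {C,G,T} (union, +1)
HJLNR@4: {C,G} ∩ {C,G,T} = {C,G} (intersection, +0)
HJLNQR@4: {C,G} ∪ {A} = {A,C,G} (union, +1)
HJ@5: {G} ∪ {T} = {G,T} (union, +1)
NR@5: {A} ∪ {C} = {A,C} (union, +1)
LNR@5: {C} ∩ {A,C} = {C} (intersection, +0)
HJLNR@5: {G,T} ∪ {C} = {C,G,T} (union, +1)
HJLNQR@5: {C,G,T} ∩ {T} = {T} (intersection, +0)
per-site changes: [3, 3, 3, 3, 4, 3]; total = 19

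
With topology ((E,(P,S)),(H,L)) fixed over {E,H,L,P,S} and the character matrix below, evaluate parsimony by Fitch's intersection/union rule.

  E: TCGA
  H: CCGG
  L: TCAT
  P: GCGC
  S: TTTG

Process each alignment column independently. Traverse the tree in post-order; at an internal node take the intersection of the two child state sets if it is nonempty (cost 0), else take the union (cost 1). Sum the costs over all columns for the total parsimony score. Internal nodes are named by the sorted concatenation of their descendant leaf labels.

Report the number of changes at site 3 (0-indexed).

[col 0] PS: children P:{G}, S:{T} ∪→ {G,T}; cost 1
[col 0] EPS: children E:{T}, PS:{G,T} ∩→ {T}; cost 0
[col 0] HL: children H:{C}, L:{T} ∪→ {C,T}; cost 1
[col 0] EHLPS: children EPS:{T}, HL:{C,T} ∩→ {T}; cost 0
[col 1] PS: children P:{C}, S:{T} ∪→ {C,T}; cost 1
[col 1] EPS: children E:{C}, PS:{C,T} ∩→ {C}; cost 0
[col 1] HL: children H:{C}, L:{C} ∩→ {C}; cost 0
[col 1] EHLPS: children EPS:{C}, HL:{C} ∩→ {C}; cost 0
[col 2] PS: children P:{G}, S:{T} ∪→ {G,T}; cost 1
[col 2] EPS: children E:{G}, PS:{G,T} ∩→ {G}; cost 0
[col 2] HL: children H:{G}, L:{A} ∪→ {A,G}; cost 1
[col 2] EHLPS: children EPS:{G}, HL:{A,G} ∩→ {G}; cost 0
[col 3] PS: children P:{C}, S:{G} ∪→ {C,G}; cost 1
[col 3] EPS: children E:{A}, PS:{C,G} ∪→ {A,C,G}; cost 1
[col 3] HL: children H:{G}, L:{T} ∪→ {G,T}; cost 1
[col 3] EHLPS: children EPS:{A,C,G}, HL:{G,T} ∩→ {G}; cost 0
per-site changes: [2, 1, 2, 3]; total = 8

3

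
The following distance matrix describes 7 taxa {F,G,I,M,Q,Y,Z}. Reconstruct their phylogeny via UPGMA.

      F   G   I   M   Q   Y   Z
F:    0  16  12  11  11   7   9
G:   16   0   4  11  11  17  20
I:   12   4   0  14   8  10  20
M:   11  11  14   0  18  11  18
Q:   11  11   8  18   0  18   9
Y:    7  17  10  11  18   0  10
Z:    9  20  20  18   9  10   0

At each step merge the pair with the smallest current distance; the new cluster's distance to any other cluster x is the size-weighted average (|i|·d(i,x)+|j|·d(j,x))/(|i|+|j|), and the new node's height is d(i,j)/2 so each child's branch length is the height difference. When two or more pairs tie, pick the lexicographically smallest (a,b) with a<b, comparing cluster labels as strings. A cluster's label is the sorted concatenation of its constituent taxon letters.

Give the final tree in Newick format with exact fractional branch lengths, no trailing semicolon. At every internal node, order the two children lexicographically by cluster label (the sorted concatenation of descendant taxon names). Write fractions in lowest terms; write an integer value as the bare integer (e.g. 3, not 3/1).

((((F:7/2,Y:7/2):2,M:11/2):7/6,(G:2,I:2):14/3):29/60,(Q:9/2,Z:9/2):53/20)

step 1: merge (G,I) at d=4; branch lengths G→2, I→2; new cluster GI
  updated: d(F,GI)=14, d(GI,M)=25/2, d(GI,Q)=19/2, d(GI,Y)=27/2, d(GI,Z)=20
step 2: merge (F,Y) at d=7; branch lengths F→7/2, Y→7/2; new cluster FY
  updated: d(FY,GI)=55/4, d(FY,M)=11, d(FY,Q)=29/2, d(FY,Z)=19/2
step 3: merge (Q,Z) at d=9; branch lengths Q→9/2, Z→9/2; new cluster QZ
  updated: d(FY,QZ)=12, d(GI,QZ)=59/4, d(M,QZ)=18
step 4: merge (FY,M) at d=11; branch lengths FY→2, M→11/2; new cluster FMY
  updated: d(FMY,GI)=40/3, d(FMY,QZ)=14
step 5: merge (FMY,GI) at d=40/3; branch lengths FMY→7/6, GI→14/3; new cluster FGIMY
  updated: d(FGIMY,QZ)=143/10
step 6: merge (FGIMY,QZ) at d=143/10; branch lengths FGIMY→29/60, QZ→53/20; new cluster FGIMQYZ
final tree: ((((F:7/2,Y:7/2):2,M:11/2):7/6,(G:2,I:2):14/3):29/60,(Q:9/2,Z:9/2):53/20)
total length: 547/15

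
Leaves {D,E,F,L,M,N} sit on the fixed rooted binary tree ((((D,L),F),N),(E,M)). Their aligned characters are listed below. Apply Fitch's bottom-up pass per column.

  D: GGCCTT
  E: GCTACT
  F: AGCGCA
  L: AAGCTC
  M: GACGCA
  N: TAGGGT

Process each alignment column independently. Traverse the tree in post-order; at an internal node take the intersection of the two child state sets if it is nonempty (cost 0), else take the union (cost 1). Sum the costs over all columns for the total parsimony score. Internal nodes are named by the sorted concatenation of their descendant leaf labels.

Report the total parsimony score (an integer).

site 0, node DL: D={G} ∪ L={A} → {A,G} (+1)
site 0, node DFL: DL={A,G} ∩ F={A} → {A} (+0)
site 0, node DFLN: DFL={A} ∪ N={T} → {A,T} (+1)
site 0, node EM: E={G} ∩ M={G} → {G} (+0)
site 0, node DEFLMN: DFLN={A,T} ∪ EM={G} → {A,G,T} (+1)
site 1, node DL: D={G} ∪ L={A} → {A,G} (+1)
site 1, node DFL: DL={A,G} ∩ F={G} → {G} (+0)
site 1, node DFLN: DFL={G} ∪ N={A} → {A,G} (+1)
site 1, node EM: E={C} ∪ M={A} → {A,C} (+1)
site 1, node DEFLMN: DFLN={A,G} ∩ EM={A,C} → {A} (+0)
site 2, node DL: D={C} ∪ L={G} → {C,G} (+1)
site 2, node DFL: DL={C,G} ∩ F={C} → {C} (+0)
site 2, node DFLN: DFL={C} ∪ N={G} → {C,G} (+1)
site 2, node EM: E={T} ∪ M={C} → {C,T} (+1)
site 2, node DEFLMN: DFLN={C,G} ∩ EM={C,T} → {C} (+0)
site 3, node DL: D={C} ∩ L={C} → {C} (+0)
site 3, node DFL: DL={C} ∪ F={G} → {C,G} (+1)
site 3, node DFLN: DFL={C,G} ∩ N={G} → {G} (+0)
site 3, node EM: E={A} ∪ M={G} → {A,G} (+1)
site 3, node DEFLMN: DFLN={G} ∩ EM={A,G} → {G} (+0)
site 4, node DL: D={T} ∩ L={T} → {T} (+0)
site 4, node DFL: DL={T} ∪ F={C} → {C,T} (+1)
site 4, node DFLN: DFL={C,T} ∪ N={G} → {C,G,T} (+1)
site 4, node EM: E={C} ∩ M={C} → {C} (+0)
site 4, node DEFLMN: DFLN={C,G,T} ∩ EM={C} → {C} (+0)
site 5, node DL: D={T} ∪ L={C} → {C,T} (+1)
site 5, node DFL: DL={C,T} ∪ F={A} → {A,C,T} (+1)
site 5, node DFLN: DFL={A,C,T} ∩ N={T} → {T} (+0)
site 5, node EM: E={T} ∪ M={A} → {A,T} (+1)
site 5, node DEFLMN: DFLN={T} ∩ EM={A,T} → {T} (+0)
per-site changes: [3, 3, 3, 2, 2, 3]; total = 16

16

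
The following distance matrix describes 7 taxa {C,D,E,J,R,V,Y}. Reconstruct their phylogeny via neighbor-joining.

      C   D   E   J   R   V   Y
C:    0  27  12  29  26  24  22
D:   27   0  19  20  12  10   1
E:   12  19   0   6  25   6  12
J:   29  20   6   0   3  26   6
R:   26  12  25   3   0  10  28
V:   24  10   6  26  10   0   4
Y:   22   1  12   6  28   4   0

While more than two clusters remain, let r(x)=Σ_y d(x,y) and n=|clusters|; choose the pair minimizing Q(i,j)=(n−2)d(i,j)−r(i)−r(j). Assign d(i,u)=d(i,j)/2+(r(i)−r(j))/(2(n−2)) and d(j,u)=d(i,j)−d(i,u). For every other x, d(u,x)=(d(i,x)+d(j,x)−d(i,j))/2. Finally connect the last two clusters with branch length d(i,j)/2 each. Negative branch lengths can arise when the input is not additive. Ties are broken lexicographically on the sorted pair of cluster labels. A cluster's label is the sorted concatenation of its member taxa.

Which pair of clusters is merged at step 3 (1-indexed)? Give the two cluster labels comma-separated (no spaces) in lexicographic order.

D,Y

step 1: merge (J,R) at d=3, Q=-179; branch lengths J→1/10, R→29/10; new cluster JR
  updated: d(C,JR)=26, d(D,JR)=29/2, d(E,JR)=14, d(JR,V)=33/2, d(JR,Y)=31/2
step 2: merge (C,E) at d=12, Q=-126; branch lengths C→12, E→0; new cluster CE
  updated: d(CE,D)=17, d(CE,JR)=14, d(CE,V)=9, d(CE,Y)=11
step 3: merge (D,Y) at d=1, Q=-71; branch lengths D→7/3, Y→-4/3; new cluster DY
  updated: d(CE,DY)=27/2, d(DY,JR)=29/2, d(DY,V)=13/2
step 4: merge (CE,JR) at d=14, Q=-107/2; branch lengths CE→39/8, JR→73/8; new cluster CEJR
  updated: d(CEJR,DY)=7, d(CEJR,V)=23/4
step 5: merge (CEJR,DY) at d=7, Q=-77/4; branch lengths CEJR→25/8, DY→31/8; new cluster CDEJRY
  updated: d(CDEJRY,V)=21/8
step 6: merge (CDEJRY,V) at d=21/8; branch lengths CDEJRY→21/16, V→21/16; new cluster CDEJRVY
final tree: ((((C:12,E:0):39/8,(J:1/10,R:29/10):73/8):25/8,(D:7/3,Y:-4/3):31/8):21/16,V:21/16)
total length: 317/8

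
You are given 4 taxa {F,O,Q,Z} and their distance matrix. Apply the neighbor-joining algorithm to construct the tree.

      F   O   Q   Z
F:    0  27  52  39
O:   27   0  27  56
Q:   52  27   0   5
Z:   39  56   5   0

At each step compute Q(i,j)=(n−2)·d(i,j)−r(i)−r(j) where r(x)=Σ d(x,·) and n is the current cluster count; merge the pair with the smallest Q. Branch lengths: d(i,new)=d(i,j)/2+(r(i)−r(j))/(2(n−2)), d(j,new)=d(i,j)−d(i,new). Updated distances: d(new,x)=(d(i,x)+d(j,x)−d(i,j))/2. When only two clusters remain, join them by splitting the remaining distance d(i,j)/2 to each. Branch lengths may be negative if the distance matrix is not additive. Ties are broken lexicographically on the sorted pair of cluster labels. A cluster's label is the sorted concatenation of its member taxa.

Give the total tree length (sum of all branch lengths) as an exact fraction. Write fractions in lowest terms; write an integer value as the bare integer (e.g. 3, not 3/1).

1. join F+O (d=27, Q=-174) ⇒ FO; edges |F|=31/2, |O|=23/2
  updated: d(FO,Q)=26, d(FO,Z)=34
2. join FO+Q (d=26, Q=-65) ⇒ FOQ; edges |FO|=55/2, |Q|=-3/2
  updated: d(FOQ,Z)=13/2
3. join FOQ+Z (d=13/2) ⇒ FOQZ; edges |FOQ|=13/4, |Z|=13/4
final tree: (((F:31/2,O:23/2):55/2,Q:-3/2):13/4,Z:13/4)
total length: 119/2

119/2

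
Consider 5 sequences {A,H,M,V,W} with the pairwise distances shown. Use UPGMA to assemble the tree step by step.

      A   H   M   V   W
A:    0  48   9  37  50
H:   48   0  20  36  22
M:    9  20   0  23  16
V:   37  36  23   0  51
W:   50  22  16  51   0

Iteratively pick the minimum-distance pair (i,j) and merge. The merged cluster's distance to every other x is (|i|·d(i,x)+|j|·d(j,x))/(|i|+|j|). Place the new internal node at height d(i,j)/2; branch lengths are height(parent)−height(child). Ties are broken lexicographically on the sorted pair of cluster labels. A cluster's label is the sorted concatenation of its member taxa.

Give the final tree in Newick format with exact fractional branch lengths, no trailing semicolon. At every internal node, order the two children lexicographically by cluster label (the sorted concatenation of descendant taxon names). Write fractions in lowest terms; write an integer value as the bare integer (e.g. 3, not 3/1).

step 1: merge (A,M) at d=9; branch lengths A→9/2, M→9/2; new cluster AM
  updated: d(AM,H)=34, d(AM,V)=30, d(AM,W)=33
step 2: merge (H,W) at d=22; branch lengths H→11, W→11; new cluster HW
  updated: d(AM,HW)=67/2, d(HW,V)=87/2
step 3: merge (AM,V) at d=30; branch lengths AM→21/2, V→15; new cluster AMV
  updated: d(AMV,HW)=221/6
step 4: merge (AMV,HW) at d=221/6; branch lengths AMV→41/12, HW→89/12; new cluster AHMVW
final tree: (((A:9/2,M:9/2):21/2,V:15):41/12,(H:11,W:11):89/12)
total length: 202/3

(((A:9/2,M:9/2):21/2,V:15):41/12,(H:11,W:11):89/12)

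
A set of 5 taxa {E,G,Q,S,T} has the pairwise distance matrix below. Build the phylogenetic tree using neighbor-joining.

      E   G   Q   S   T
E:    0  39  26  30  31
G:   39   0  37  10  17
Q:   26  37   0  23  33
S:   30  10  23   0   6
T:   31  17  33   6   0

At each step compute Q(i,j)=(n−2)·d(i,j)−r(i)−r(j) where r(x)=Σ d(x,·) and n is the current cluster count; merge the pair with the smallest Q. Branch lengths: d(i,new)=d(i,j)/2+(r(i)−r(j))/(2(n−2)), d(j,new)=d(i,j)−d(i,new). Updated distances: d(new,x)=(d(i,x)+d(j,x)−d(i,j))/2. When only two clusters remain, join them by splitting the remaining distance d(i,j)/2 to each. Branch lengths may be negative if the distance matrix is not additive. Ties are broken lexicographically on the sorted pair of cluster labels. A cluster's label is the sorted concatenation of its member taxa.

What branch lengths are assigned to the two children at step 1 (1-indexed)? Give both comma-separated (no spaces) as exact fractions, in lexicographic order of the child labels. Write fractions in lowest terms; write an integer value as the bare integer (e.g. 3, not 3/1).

85/6,71/6

step 1: merge (E,Q) at d=26, Q=-167; branch lengths E→85/6, Q→71/6; new cluster EQ
  updated: d(EQ,G)=25, d(EQ,S)=27/2, d(EQ,T)=19
step 2: merge (EQ,T) at d=19, Q=-123/2; branch lengths EQ→107/8, T→45/8; new cluster EQT
  updated: d(EQT,G)=23/2, d(EQT,S)=1/4
step 3: merge (EQT,G) at d=23/2, Q=-87/4; branch lengths EQT→7/8, G→85/8; new cluster EGQT
  updated: d(EGQT,S)=-5/8
step 4: merge (EGQT,S) at d=-5/8; branch lengths EGQT→-5/16, S→-5/16; new cluster EGQST
final tree: ((((E:85/6,Q:71/6):107/8,T:45/8):7/8,G:85/8):-5/16,S:-5/16)
total length: 447/8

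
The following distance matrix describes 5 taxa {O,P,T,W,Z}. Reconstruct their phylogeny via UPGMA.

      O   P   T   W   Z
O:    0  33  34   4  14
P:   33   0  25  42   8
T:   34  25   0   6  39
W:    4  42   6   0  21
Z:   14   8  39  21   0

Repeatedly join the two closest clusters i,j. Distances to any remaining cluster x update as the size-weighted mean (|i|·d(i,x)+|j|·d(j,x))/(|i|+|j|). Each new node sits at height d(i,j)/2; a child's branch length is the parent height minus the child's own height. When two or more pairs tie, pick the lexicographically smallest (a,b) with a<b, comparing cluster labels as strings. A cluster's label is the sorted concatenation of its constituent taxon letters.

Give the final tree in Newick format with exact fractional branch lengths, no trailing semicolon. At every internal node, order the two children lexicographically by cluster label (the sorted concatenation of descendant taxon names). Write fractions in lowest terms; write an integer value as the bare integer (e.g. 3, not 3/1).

(((O:2,W:2):8,T:10):9/2,(P:4,Z:4):21/2)

step 1: merge (O,W) at d=4; branch lengths O→2, W→2; new cluster OW
  updated: d(OW,P)=75/2, d(OW,T)=20, d(OW,Z)=35/2
step 2: merge (P,Z) at d=8; branch lengths P→4, Z→4; new cluster PZ
  updated: d(OW,PZ)=55/2, d(PZ,T)=32
step 3: merge (OW,T) at d=20; branch lengths OW→8, T→10; new cluster OTW
  updated: d(OTW,PZ)=29
step 4: merge (OTW,PZ) at d=29; branch lengths OTW→9/2, PZ→21/2; new cluster OPTWZ
final tree: (((O:2,W:2):8,T:10):9/2,(P:4,Z:4):21/2)
total length: 45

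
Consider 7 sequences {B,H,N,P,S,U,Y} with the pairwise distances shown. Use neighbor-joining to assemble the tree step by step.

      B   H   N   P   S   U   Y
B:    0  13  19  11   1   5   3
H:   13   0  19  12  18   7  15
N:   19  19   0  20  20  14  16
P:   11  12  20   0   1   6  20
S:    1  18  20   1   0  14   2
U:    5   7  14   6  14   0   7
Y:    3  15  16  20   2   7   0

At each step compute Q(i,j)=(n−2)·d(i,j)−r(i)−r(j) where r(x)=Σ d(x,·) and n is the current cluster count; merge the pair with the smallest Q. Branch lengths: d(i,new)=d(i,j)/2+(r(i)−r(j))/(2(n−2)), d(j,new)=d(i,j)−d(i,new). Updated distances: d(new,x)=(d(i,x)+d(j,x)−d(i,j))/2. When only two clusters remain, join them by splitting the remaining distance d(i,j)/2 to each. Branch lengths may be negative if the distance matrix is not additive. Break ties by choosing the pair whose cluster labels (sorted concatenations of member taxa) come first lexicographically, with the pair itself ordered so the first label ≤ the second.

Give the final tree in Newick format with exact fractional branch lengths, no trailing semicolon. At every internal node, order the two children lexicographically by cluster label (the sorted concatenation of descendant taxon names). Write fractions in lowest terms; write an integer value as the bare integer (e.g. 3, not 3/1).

step 1: merge (P,S) at d=1, Q=-121; branch lengths P→19/10, S→-9/10; new cluster PS
  updated: d(B,PS)=11/2, d(H,PS)=29/2, d(N,PS)=39/2, d(PS,U)=19/2, d(PS,Y)=21/2
step 2: merge (B,Y) at d=3, Q=-85; branch lengths B→3/4, Y→9/4; new cluster BY
  updated: d(BY,H)=25/2, d(BY,N)=16, d(BY,PS)=13/2, d(BY,U)=9/2
step 3: merge (BY,PS) at d=13/2, Q=-70; branch lengths BY→3/2, PS→5; new cluster BPSY
  updated: d(BPSY,H)=41/4, d(BPSY,N)=29/2, d(BPSY,U)=15/4
step 4: merge (BPSY,N) at d=29/2, Q=-47; branch lengths BPSY→5/2, N→12; new cluster BNPSY
  updated: d(BNPSY,H)=59/8, d(BNPSY,U)=13/8
step 5: merge (BNPSY,H) at d=59/8, Q=-16; branch lengths BNPSY→1, H→51/8; new cluster BHNPSY
  updated: d(BHNPSY,U)=5/8
step 6: merge (BHNPSY,U) at d=5/8; branch lengths BHNPSY→5/16, U→5/16; new cluster BHNPSUY
final tree: (((((B:3/4,Y:9/4):3/2,(P:19/10,S:-9/10):5):5/2,N:12):1,H:51/8):5/16,U:5/16)
total length: 33

(((((B:3/4,Y:9/4):3/2,(P:19/10,S:-9/10):5):5/2,N:12):1,H:51/8):5/16,U:5/16)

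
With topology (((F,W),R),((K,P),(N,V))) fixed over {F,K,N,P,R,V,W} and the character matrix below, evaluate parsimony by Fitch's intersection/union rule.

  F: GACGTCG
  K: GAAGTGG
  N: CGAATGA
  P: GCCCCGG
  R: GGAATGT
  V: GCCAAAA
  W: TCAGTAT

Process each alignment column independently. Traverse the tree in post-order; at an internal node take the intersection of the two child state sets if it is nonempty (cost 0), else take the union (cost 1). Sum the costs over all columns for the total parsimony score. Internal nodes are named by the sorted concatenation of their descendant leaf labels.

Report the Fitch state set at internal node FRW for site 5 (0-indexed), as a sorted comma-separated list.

A,C,G

FW@0: {G} ∪ {T} = {G,T} (union, +1)
FRW@0: {G,T} ∩ {G} = {G} (intersection, +0)
KP@0: {G} ∩ {G} = {G} (intersection, +0)
NV@0: {C} ∪ {G} = {C,G} (union, +1)
KNPV@0: {G} ∩ {C,G} = {G} (intersection, +0)
FKNPRVW@0: {G} ∩ {G} = {G} (intersection, +0)
FW@1: {A} ∪ {C} = {A,C} (union, +1)
FRW@1: {A,C} ∪ {G} = {A,C,G} (union, +1)
KP@1: {A} ∪ {C} = {A,C} (union, +1)
NV@1: {G} ∪ {C} = {C,G} (union, +1)
KNPV@1: {A,C} ∩ {C,G} = {C} (intersection, +0)
FKNPRVW@1: {A,C,G} ∩ {C} = {C} (intersection, +0)
FW@2: {C} ∪ {A} = {A,C} (union, +1)
FRW@2: {A,C} ∩ {A} = {A} (intersection, +0)
KP@2: {A} ∪ {C} = {A,C} (union, +1)
NV@2: {A} ∪ {C} = {A,C} (union, +1)
KNPV@2: {A,C} ∩ {A,C} = {A,C} (intersection, +0)
FKNPRVW@2: {A} ∩ {A,C} = {A} (intersection, +0)
FW@3: {G} ∩ {G} = {G} (intersection, +0)
FRW@3: {G} ∪ {A} = {A,G} (union, +1)
KP@3: {G} ∪ {C} = {C,G} (union, +1)
NV@3: {A} ∩ {A} = {A} (intersection, +0)
KNPV@3: {C,G} ∪ {A} = {A,C,G} (union, +1)
FKNPRVW@3: {A,G} ∩ {A,C,G} = {A,G} (intersection, +0)
FW@4: {T} ∩ {T} = {T} (intersection, +0)
FRW@4: {T} ∩ {T} = {T} (intersection, +0)
KP@4: {T} ∪ {C} = {C,T} (union, +1)
NV@4: {T} ∪ {A} = {A,T} (union, +1)
KNPV@4: {C,T} ∩ {A,T} = {T} (intersection, +0)
FKNPRVW@4: {T} ∩ {T} = {T} (intersection, +0)
FW@5: {C} ∪ {A} = {A,C} (union, +1)
FRW@5: {A,C} ∪ {G} = {A,C,G} (union, +1)
KP@5: {G} ∩ {G} = {G} (intersection, +0)
NV@5: {G} ∪ {A} = {A,G} (union, +1)
KNPV@5: {G} ∩ {A,G} = {G} (intersection, +0)
FKNPRVW@5: {A,C,G} ∩ {G} = {G} (intersection, +0)
FW@6: {G} ∪ {T} = {G,T} (union, +1)
FRW@6: {G,T} ∩ {T} = {T} (intersection, +0)
KP@6: {G} ∩ {G} = {G} (intersection, +0)
NV@6: {A} ∩ {A} = {A} (intersection, +0)
KNPV@6: {G} ∪ {A} = {A,G} (union, +1)
FKNPRVW@6: {T} ∪ {A,G} = {A,G,T} (union, +1)
per-site changes: [2, 4, 3, 3, 2, 3, 3]; total = 20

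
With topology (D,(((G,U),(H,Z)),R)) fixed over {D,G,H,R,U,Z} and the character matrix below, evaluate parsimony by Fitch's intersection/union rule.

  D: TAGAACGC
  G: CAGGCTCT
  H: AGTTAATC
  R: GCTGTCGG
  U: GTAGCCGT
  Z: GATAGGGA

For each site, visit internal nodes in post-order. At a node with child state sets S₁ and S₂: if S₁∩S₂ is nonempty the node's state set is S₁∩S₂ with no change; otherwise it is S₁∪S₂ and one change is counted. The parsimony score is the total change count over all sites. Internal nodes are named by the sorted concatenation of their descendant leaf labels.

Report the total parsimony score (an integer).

23

site 0, node GU: G={C} ∪ U={G} → {C,G} (+1)
site 0, node HZ: H={A} ∪ Z={G} → {A,G} (+1)
site 0, node GHUZ: GU={C,G} ∩ HZ={A,G} → {G} (+0)
site 0, node GHRUZ: GHUZ={G} ∩ R={G} → {G} (+0)
site 0, node DGHRUZ: D={T} ∪ GHRUZ={G} → {G,T} (+1)
site 1, node GU: G={A} ∪ U={T} → {A,T} (+1)
site 1, node HZ: H={G} ∪ Z={A} → {A,G} (+1)
site 1, node GHUZ: GU={A,T} ∩ HZ={A,G} → {A} (+0)
site 1, node GHRUZ: GHUZ={A} ∪ R={C} → {A,C} (+1)
site 1, node DGHRUZ: D={A} ∩ GHRUZ={A,C} → {A} (+0)
site 2, node GU: G={G} ∪ U={A} → {A,G} (+1)
site 2, node HZ: H={T} ∩ Z={T} → {T} (+0)
site 2, node GHUZ: GU={A,G} ∪ HZ={T} → {A,G,T} (+1)
site 2, node GHRUZ: GHUZ={A,G,T} ∩ R={T} → {T} (+0)
site 2, node DGHRUZ: D={G} ∪ GHRUZ={T} → {G,T} (+1)
site 3, node GU: G={G} ∩ U={G} → {G} (+0)
site 3, node HZ: H={T} ∪ Z={A} → {A,T} (+1)
site 3, node GHUZ: GU={G} ∪ HZ={A,T} → {A,G,T} (+1)
site 3, node GHRUZ: GHUZ={A,G,T} ∩ R={G} → {G} (+0)
site 3, node DGHRUZ: D={A} ∪ GHRUZ={G} → {A,G} (+1)
site 4, node GU: G={C} ∩ U={C} → {C} (+0)
site 4, node HZ: H={A} ∪ Z={G} → {A,G} (+1)
site 4, node GHUZ: GU={C} ∪ HZ={A,G} → {A,C,G} (+1)
site 4, node GHRUZ: GHUZ={A,C,G} ∪ R={T} → {A,C,G,T} (+1)
site 4, node DGHRUZ: D={A} ∩ GHRUZ={A,C,G,T} → {A} (+0)
site 5, node GU: G={T} ∪ U={C} → {C,T} (+1)
site 5, node HZ: H={A} ∪ Z={G} → {A,G} (+1)
site 5, node GHUZ: GU={C,T} ∪ HZ={A,G} → {A,C,G,T} (+1)
site 5, node GHRUZ: GHUZ={A,C,G,T} ∩ R={C} → {C} (+0)
site 5, node DGHRUZ: D={C} ∩ GHRUZ={C} → {C} (+0)
site 6, node GU: G={C} ∪ U={G} → {C,G} (+1)
site 6, node HZ: H={T} ∪ Z={G} → {G,T} (+1)
site 6, node GHUZ: GU={C,G} ∩ HZ={G,T} → {G} (+0)
site 6, node GHRUZ: GHUZ={G} ∩ R={G} → {G} (+0)
site 6, node DGHRUZ: D={G} ∩ GHRUZ={G} → {G} (+0)
site 7, node GU: G={T} ∩ U={T} → {T} (+0)
site 7, node HZ: H={C} ∪ Z={A} → {A,C} (+1)
site 7, node GHUZ: GU={T} ∪ HZ={A,C} → {A,C,T} (+1)
site 7, node GHRUZ: GHUZ={A,C,T} ∪ R={G} → {A,C,G,T} (+1)
site 7, node DGHRUZ: D={C} ∩ GHRUZ={A,C,G,T} → {C} (+0)
per-site changes: [3, 3, 3, 3, 3, 3, 2, 3]; total = 23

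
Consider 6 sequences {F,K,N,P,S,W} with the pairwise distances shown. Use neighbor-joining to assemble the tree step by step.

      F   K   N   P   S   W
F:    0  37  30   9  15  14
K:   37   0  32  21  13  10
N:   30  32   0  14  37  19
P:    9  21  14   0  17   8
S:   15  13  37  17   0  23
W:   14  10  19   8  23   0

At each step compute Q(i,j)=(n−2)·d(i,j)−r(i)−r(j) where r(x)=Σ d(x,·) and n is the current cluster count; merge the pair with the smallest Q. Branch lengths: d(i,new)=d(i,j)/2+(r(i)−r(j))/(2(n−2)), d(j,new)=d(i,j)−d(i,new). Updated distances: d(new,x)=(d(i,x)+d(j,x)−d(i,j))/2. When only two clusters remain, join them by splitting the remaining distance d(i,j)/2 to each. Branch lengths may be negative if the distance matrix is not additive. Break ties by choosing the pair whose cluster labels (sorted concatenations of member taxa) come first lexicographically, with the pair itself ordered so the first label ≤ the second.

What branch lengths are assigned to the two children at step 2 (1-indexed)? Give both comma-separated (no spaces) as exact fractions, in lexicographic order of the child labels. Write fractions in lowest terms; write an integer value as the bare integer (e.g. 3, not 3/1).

179/12,-11/12

iteration 1: select K,S (d=13, Q=-166); attach at lengths (15/2, 11/2); label the merged cluster KS
  updated: d(F,KS)=39/2, d(KS,N)=28, d(KS,P)=25/2, d(KS,W)=10
iteration 2: select N,P (d=14, Q=-185/2); attach at lengths (179/12, -11/12); label the merged cluster NP
  updated: d(F,NP)=25/2, d(KS,NP)=53/4, d(NP,W)=13/2
iteration 3: select F,NP (d=25/2, Q=-213/4); attach at lengths (155/16, 45/16); label the merged cluster FNP
  updated: d(FNP,KS)=81/8, d(FNP,W)=4
iteration 4: select FNP,KS (d=81/8, Q=-193/8); attach at lengths (33/16, 129/16); label the merged cluster FKNPS
  updated: d(FKNPS,W)=31/16
iteration 5: select FKNPS,W (d=31/16); attach at lengths (31/32, 31/32); label the merged cluster FKNPSW
final tree: (((F:155/16,(N:179/12,P:-11/12):45/16):33/16,(K:15/2,S:11/2):129/16):31/32,W:31/32)
total length: 825/16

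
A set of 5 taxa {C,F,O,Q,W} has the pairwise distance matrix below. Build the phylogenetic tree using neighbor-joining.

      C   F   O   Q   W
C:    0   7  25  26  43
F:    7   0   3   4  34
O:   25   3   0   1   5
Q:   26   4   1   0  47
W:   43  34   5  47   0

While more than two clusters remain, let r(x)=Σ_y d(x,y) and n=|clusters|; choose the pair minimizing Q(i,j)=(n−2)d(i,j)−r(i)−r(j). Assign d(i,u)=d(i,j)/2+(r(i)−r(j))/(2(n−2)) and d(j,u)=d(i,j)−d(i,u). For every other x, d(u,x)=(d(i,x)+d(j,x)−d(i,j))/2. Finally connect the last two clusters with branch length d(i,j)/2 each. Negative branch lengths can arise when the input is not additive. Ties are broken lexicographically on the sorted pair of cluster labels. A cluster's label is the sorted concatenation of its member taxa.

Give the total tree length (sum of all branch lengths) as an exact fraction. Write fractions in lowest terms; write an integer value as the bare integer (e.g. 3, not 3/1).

309/8

step 1: merge (O,W) at d=5, Q=-148; branch lengths O→-40/3, W→55/3; new cluster OW
  updated: d(C,OW)=63/2, d(F,OW)=16, d(OW,Q)=43/2
step 2: merge (C,F) at d=7, Q=-155/2; branch lengths C→103/8, F→-47/8; new cluster CF
  updated: d(CF,OW)=81/4, d(CF,Q)=23/2
step 3: merge (CF,OW) at d=81/4, Q=-213/4; branch lengths CF→41/8, OW→121/8; new cluster CFOW
  updated: d(CFOW,Q)=51/8
step 4: merge (CFOW,Q) at d=51/8; branch lengths CFOW→51/16, Q→51/16; new cluster CFOQW
final tree: (((C:103/8,F:-47/8):41/8,(O:-40/3,W:55/3):121/8):51/16,Q:51/16)
total length: 309/8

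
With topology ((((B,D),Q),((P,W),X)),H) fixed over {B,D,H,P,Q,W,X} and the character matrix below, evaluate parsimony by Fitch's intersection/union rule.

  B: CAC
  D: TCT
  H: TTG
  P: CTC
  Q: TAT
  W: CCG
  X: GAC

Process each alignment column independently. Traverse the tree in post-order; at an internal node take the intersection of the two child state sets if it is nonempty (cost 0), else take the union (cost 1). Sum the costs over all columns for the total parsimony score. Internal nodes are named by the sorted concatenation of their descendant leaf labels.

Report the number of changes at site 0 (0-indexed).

3

[col 0] BD: children B:{C}, D:{T} ∪→ {C,T}; cost 1
[col 0] BDQ: children BD:{C,T}, Q:{T} ∩→ {T}; cost 0
[col 0] PW: children P:{C}, W:{C} ∩→ {C}; cost 0
[col 0] PWX: children PW:{C}, X:{G} ∪→ {C,G}; cost 1
[col 0] BDPQWX: children BDQ:{T}, PWX:{C,G} ∪→ {C,G,T}; cost 1
[col 0] BDHPQWX: children BDPQWX:{C,G,T}, H:{T} ∩→ {T}; cost 0
[col 1] BD: children B:{A}, D:{C} ∪→ {A,C}; cost 1
[col 1] BDQ: children BD:{A,C}, Q:{A} ∩→ {A}; cost 0
[col 1] PW: children P:{T}, W:{C} ∪→ {C,T}; cost 1
[col 1] PWX: children PW:{C,T}, X:{A} ∪→ {A,C,T}; cost 1
[col 1] BDPQWX: children BDQ:{A}, PWX:{A,C,T} ∩→ {A}; cost 0
[col 1] BDHPQWX: children BDPQWX:{A}, H:{T} ∪→ {A,T}; cost 1
[col 2] BD: children B:{C}, D:{T} ∪→ {C,T}; cost 1
[col 2] BDQ: children BD:{C,T}, Q:{T} ∩→ {T}; cost 0
[col 2] PW: children P:{C}, W:{G} ∪→ {C,G}; cost 1
[col 2] PWX: children PW:{C,G}, X:{C} ∩→ {C}; cost 0
[col 2] BDPQWX: children BDQ:{T}, PWX:{C} ∪→ {C,T}; cost 1
[col 2] BDHPQWX: children BDPQWX:{C,T}, H:{G} ∪→ {C,G,T}; cost 1
per-site changes: [3, 4, 4]; total = 11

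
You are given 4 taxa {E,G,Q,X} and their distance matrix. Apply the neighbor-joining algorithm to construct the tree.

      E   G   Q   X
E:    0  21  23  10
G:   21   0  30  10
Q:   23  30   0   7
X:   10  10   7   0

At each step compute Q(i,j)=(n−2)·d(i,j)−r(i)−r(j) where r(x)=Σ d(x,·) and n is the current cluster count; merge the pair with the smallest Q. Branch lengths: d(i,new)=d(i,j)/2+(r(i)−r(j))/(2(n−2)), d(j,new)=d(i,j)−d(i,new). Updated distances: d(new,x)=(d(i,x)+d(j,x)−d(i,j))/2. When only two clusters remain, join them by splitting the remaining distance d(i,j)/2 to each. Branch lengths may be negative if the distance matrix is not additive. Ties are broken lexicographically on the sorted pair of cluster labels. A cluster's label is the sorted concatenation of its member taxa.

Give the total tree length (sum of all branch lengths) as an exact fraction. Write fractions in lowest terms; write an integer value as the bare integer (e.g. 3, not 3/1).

129/4

1. join E+G (d=21, Q=-73) ⇒ EG; edges |E|=35/4, |G|=49/4
  updated: d(EG,Q)=16, d(EG,X)=-1/2
2. join EG+Q (d=16, Q=-45/2) ⇒ EGQ; edges |EG|=17/4, |Q|=47/4
  updated: d(EGQ,X)=-19/4
3. join EGQ+X (d=-19/4) ⇒ EGQX; edges |EGQ|=-19/8, |X|=-19/8
final tree: (((E:35/4,G:49/4):17/4,Q:47/4):-19/8,X:-19/8)
total length: 129/4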